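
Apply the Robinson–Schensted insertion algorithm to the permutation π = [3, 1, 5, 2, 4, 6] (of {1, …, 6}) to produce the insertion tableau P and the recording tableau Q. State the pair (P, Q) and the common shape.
P = [1, 2, 4, 6] / [3, 5];  Q = [1, 3, 5, 6] / [2, 4];  common shape = (4, 2)

Row-insert the values π_1, π_2, … into P one at a time, bumping the leftmost entry strictly greater than the inserted value down to the next row. The recording tableau Q records, in position (i, j), the step at which that cell was added to P.
  Insert 3 (step 1): P = [3];  Q = [1]
  Insert 1 (step 2): P = [1] / [3];  Q = [1] / [2]
  Insert 5 (step 3): P = [1, 5] / [3];  Q = [1, 3] / [2]
  Insert 2 (step 4): P = [1, 2] / [3, 5];  Q = [1, 3] / [2, 4]
  Insert 4 (step 5): P = [1, 2, 4] / [3, 5];  Q = [1, 3, 5] / [2, 4]
  Insert 6 (step 6): P = [1, 2, 4, 6] / [3, 5];  Q = [1, 3, 5, 6] / [2, 4]
Final shape: (4, 2).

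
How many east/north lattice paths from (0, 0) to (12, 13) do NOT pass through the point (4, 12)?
Number of paths = 5183920

Total paths from (0, 0) to (12, 13): C(25, 12) = 5200300. Paths through (4, 12): (paths (0, 0) → (4, 12)) × (paths (4, 12) → (12, 13)) = C(16, 4) · C(9, 8) = 1820 · 9 = 16380. Avoidance count = 5200300 − 16380 = 5183920.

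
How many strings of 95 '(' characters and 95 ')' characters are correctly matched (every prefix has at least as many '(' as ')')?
C_95 = 944973797977428207852605870454939596837230758234904050

These balanced parentheses are counted by the Catalan number C_n = (1/(n + 1)) · C(2n, n). For n = 95: C_95 = (1/96) · C(190, 95) = 90717484605833107953850163563674201296374152790550788800/96 = 944973797977428207852605870454939596837230758234904050.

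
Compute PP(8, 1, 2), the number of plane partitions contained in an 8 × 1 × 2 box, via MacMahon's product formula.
PP(8, 1, 2) = 45

Evaluate the triple product over i = 1..8, j = 1..1, k = 1..2. The factors are (2/1) · (3/2) · (3/2) · (4/3) · (4/3) · (5/4) · (5/4) · (6/5) · … (16 factors total). The numerators and denominators telescope so the product is an integer; carrying out the multiplication exactly gives PP(8, 1, 2) = 45.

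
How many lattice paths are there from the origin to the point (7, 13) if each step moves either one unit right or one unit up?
Number of paths = 77520

A monotone lattice path from (0, 0) to (7, 13) consists of 7 east steps and 13 north steps in some order, so it is determined by which 7 of the 20 steps are east. The count is C(20, 7) = 77520.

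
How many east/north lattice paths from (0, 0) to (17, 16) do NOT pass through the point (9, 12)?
Number of paths = 1021307760

Total paths from (0, 0) to (17, 16): C(33, 17) = 1166803110. Paths through (9, 12): (paths (0, 0) → (9, 12)) × (paths (9, 12) → (17, 16)) = C(21, 9) · C(12, 8) = 293930 · 495 = 145495350. Avoidance count = 1166803110 − 145495350 = 1021307760.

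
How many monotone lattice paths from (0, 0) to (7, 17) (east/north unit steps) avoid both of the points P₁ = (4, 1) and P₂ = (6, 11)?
Number of paths = 256937

Inclusion–exclusion. Total paths: C(24, 7) = 346104. Through P₁: C(5, 4)·C(19, 3) = 4845. Through P₂: C(17, 6)·C(7, 1) = 86632. Since P₁ is strictly southwest of P₂, a monotone path through both must visit P₁ then P₂; paths through both = C(5, 4)·C(12, 2)·C(7, 1) = 2310. Avoid both = 346104 − 4845 − 86632 + 2310 = 256937.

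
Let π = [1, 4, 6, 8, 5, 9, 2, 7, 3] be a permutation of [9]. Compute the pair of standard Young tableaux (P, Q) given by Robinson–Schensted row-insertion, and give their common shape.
P = [1, 2, 3, 7, 9] / [4, 5] / [6, 8];  Q = [1, 2, 3, 4, 6] / [5, 8] / [7, 9];  common shape = (5, 2, 2)

Row-insert the values π_1, π_2, … into P one at a time, bumping the leftmost entry strictly greater than the inserted value down to the next row. The recording tableau Q records, in position (i, j), the step at which that cell was added to P.
  Insert 1 (step 1): P = [1];  Q = [1]
  Insert 4 (step 2): P = [1, 4];  Q = [1, 2]
  Insert 6 (step 3): P = [1, 4, 6];  Q = [1, 2, 3]
  Insert 8 (step 4): P = [1, 4, 6, 8];  Q = [1, 2, 3, 4]
  Insert 5 (step 5): P = [1, 4, 5, 8] / [6];  Q = [1, 2, 3, 4] / [5]
  Insert 9 (step 6): P = [1, 4, 5, 8, 9] / [6];  Q = [1, 2, 3, 4, 6] / [5]
  Insert 2 (step 7): P = [1, 2, 5, 8, 9] / [4] / [6];  Q = [1, 2, 3, 4, 6] / [5] / [7]
  Insert 7 (step 8): P = [1, 2, 5, 7, 9] / [4, 8] / [6];  Q = [1, 2, 3, 4, 6] / [5, 8] / [7]
  Insert 3 (step 9): P = [1, 2, 3, 7, 9] / [4, 5] / [6, 8];  Q = [1, 2, 3, 4, 6] / [5, 8] / [7, 9]
Final shape: (5, 2, 2).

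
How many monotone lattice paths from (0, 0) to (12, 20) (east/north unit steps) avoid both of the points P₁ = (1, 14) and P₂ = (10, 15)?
Number of paths = 156966390

Inclusion–exclusion. Total paths: C(32, 12) = 225792840. Through P₁: C(15, 1)·C(17, 11) = 185640. Through P₂: C(25, 10)·C(7, 2) = 68643960. Since P₁ is strictly southwest of P₂, a monotone path through both must visit P₁ then P₂; paths through both = C(15, 1)·C(10, 9)·C(7, 2) = 3150. Avoid both = 225792840 − 185640 − 68643960 + 3150 = 156966390.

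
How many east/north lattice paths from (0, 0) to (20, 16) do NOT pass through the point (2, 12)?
Number of paths = 7307206445

Total paths from (0, 0) to (20, 16): C(36, 20) = 7307872110. Paths through (2, 12): (paths (0, 0) → (2, 12)) × (paths (2, 12) → (20, 16)) = C(14, 2) · C(22, 18) = 91 · 7315 = 665665. Avoidance count = 7307872110 − 665665 = 7307206445.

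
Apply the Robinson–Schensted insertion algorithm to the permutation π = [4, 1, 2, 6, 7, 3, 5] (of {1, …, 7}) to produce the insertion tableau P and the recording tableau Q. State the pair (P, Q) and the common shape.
P = [1, 2, 3, 5] / [4, 6, 7];  Q = [1, 3, 4, 5] / [2, 6, 7];  common shape = (4, 3)

Row-insert the values π_1, π_2, … into P one at a time, bumping the leftmost entry strictly greater than the inserted value down to the next row. The recording tableau Q records, in position (i, j), the step at which that cell was added to P.
  Insert 4 (step 1): P = [4];  Q = [1]
  Insert 1 (step 2): P = [1] / [4];  Q = [1] / [2]
  Insert 2 (step 3): P = [1, 2] / [4];  Q = [1, 3] / [2]
  Insert 6 (step 4): P = [1, 2, 6] / [4];  Q = [1, 3, 4] / [2]
  Insert 7 (step 5): P = [1, 2, 6, 7] / [4];  Q = [1, 3, 4, 5] / [2]
  Insert 3 (step 6): P = [1, 2, 3, 7] / [4, 6];  Q = [1, 3, 4, 5] / [2, 6]
  Insert 5 (step 7): P = [1, 2, 3, 5] / [4, 6, 7];  Q = [1, 3, 4, 5] / [2, 6, 7]
Final shape: (4, 3).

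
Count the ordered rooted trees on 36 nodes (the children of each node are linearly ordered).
C_35 = 3116285494907301262

These ordered rooted trees are counted by the Catalan number C_n = (1/(n + 1)) · C(2n, n). For n = 35: C_35 = (1/36) · C(70, 35) = 112186277816662845432/36 = 3116285494907301262.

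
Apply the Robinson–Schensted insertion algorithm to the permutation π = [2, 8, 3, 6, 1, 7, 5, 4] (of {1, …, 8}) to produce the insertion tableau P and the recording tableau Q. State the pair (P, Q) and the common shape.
P = [1, 3, 4, 7] / [2, 5] / [6] / [8];  Q = [1, 2, 4, 6] / [3, 7] / [5] / [8];  common shape = (4, 2, 1, 1)

Row-insert the values π_1, π_2, … into P one at a time, bumping the leftmost entry strictly greater than the inserted value down to the next row. The recording tableau Q records, in position (i, j), the step at which that cell was added to P.
  Insert 2 (step 1): P = [2];  Q = [1]
  Insert 8 (step 2): P = [2, 8];  Q = [1, 2]
  Insert 3 (step 3): P = [2, 3] / [8];  Q = [1, 2] / [3]
  Insert 6 (step 4): P = [2, 3, 6] / [8];  Q = [1, 2, 4] / [3]
  Insert 1 (step 5): P = [1, 3, 6] / [2] / [8];  Q = [1, 2, 4] / [3] / [5]
  Insert 7 (step 6): P = [1, 3, 6, 7] / [2] / [8];  Q = [1, 2, 4, 6] / [3] / [5]
  Insert 5 (step 7): P = [1, 3, 5, 7] / [2, 6] / [8];  Q = [1, 2, 4, 6] / [3, 7] / [5]
  Insert 4 (step 8): P = [1, 3, 4, 7] / [2, 5] / [6] / [8];  Q = [1, 2, 4, 6] / [3, 7] / [5] / [8]
Final shape: (4, 2, 1, 1).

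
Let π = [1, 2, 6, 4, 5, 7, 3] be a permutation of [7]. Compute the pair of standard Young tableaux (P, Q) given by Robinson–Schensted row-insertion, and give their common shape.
P = [1, 2, 3, 5, 7] / [4] / [6];  Q = [1, 2, 3, 5, 6] / [4] / [7];  common shape = (5, 1, 1)

Row-insert the values π_1, π_2, … into P one at a time, bumping the leftmost entry strictly greater than the inserted value down to the next row. The recording tableau Q records, in position (i, j), the step at which that cell was added to P.
  Insert 1 (step 1): P = [1];  Q = [1]
  Insert 2 (step 2): P = [1, 2];  Q = [1, 2]
  Insert 6 (step 3): P = [1, 2, 6];  Q = [1, 2, 3]
  Insert 4 (step 4): P = [1, 2, 4] / [6];  Q = [1, 2, 3] / [4]
  Insert 5 (step 5): P = [1, 2, 4, 5] / [6];  Q = [1, 2, 3, 5] / [4]
  Insert 7 (step 6): P = [1, 2, 4, 5, 7] / [6];  Q = [1, 2, 3, 5, 6] / [4]
  Insert 3 (step 7): P = [1, 2, 3, 5, 7] / [4] / [6];  Q = [1, 2, 3, 5, 6] / [4] / [7]
Final shape: (5, 1, 1).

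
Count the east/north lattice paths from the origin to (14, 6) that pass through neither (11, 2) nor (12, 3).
Number of paths = 33040

Inclusion–exclusion. Total paths: C(20, 14) = 38760. Through P₁: C(13, 11)·C(7, 3) = 2730. Through P₂: C(15, 12)·C(5, 2) = 4550. Since P₁ is strictly southwest of P₂, a monotone path through both must visit P₁ then P₂; paths through both = C(13, 11)·C(2, 1)·C(5, 2) = 1560. Avoid both = 38760 − 2730 − 4550 + 1560 = 33040.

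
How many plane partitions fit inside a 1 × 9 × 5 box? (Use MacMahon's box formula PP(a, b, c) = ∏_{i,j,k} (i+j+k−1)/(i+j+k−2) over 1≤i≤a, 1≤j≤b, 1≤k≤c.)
PP(1, 9, 5) = 2002

Evaluate the triple product over i = 1..1, j = 1..9, k = 1..5. The factors are (2/1) · (3/2) · (4/3) · (5/4) · (6/5) · (3/2) · (4/3) · (5/4) · … (45 factors total). The numerators and denominators telescope so the product is an integer; carrying out the multiplication exactly gives PP(1, 9, 5) = 2002.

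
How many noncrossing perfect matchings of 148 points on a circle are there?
C_74 = 311496878311103321137536291518809134027240

These noncrossing handshakes are counted by the Catalan number C_n = (1/(n + 1)) · C(2n, n). For n = 74: C_74 = (1/75) · C(148, 74) = 23362265873332749085315221863910685052043000/75 = 311496878311103321137536291518809134027240.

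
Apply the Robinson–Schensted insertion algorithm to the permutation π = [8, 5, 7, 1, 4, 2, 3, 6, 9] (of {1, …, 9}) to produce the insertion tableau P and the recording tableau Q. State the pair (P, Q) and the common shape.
P = [1, 2, 3, 6, 9] / [4, 7] / [5] / [8];  Q = [1, 3, 7, 8, 9] / [2, 5] / [4] / [6];  common shape = (5, 2, 1, 1)

Row-insert the values π_1, π_2, … into P one at a time, bumping the leftmost entry strictly greater than the inserted value down to the next row. The recording tableau Q records, in position (i, j), the step at which that cell was added to P.
  Insert 8 (step 1): P = [8];  Q = [1]
  Insert 5 (step 2): P = [5] / [8];  Q = [1] / [2]
  Insert 7 (step 3): P = [5, 7] / [8];  Q = [1, 3] / [2]
  Insert 1 (step 4): P = [1, 7] / [5] / [8];  Q = [1, 3] / [2] / [4]
  Insert 4 (step 5): P = [1, 4] / [5, 7] / [8];  Q = [1, 3] / [2, 5] / [4]
  Insert 2 (step 6): P = [1, 2] / [4, 7] / [5] / [8];  Q = [1, 3] / [2, 5] / [4] / [6]
  Insert 3 (step 7): P = [1, 2, 3] / [4, 7] / [5] / [8];  Q = [1, 3, 7] / [2, 5] / [4] / [6]
  Insert 6 (step 8): P = [1, 2, 3, 6] / [4, 7] / [5] / [8];  Q = [1, 3, 7, 8] / [2, 5] / [4] / [6]
  Insert 9 (step 9): P = [1, 2, 3, 6, 9] / [4, 7] / [5] / [8];  Q = [1, 3, 7, 8, 9] / [2, 5] / [4] / [6]
Final shape: (5, 2, 1, 1).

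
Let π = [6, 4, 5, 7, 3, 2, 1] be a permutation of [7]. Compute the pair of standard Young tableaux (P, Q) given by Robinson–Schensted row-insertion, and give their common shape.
P = [1, 5, 7] / [2] / [3] / [4] / [6];  Q = [1, 3, 4] / [2] / [5] / [6] / [7];  common shape = (3, 1, 1, 1, 1)

Row-insert the values π_1, π_2, … into P one at a time, bumping the leftmost entry strictly greater than the inserted value down to the next row. The recording tableau Q records, in position (i, j), the step at which that cell was added to P.
  Insert 6 (step 1): P = [6];  Q = [1]
  Insert 4 (step 2): P = [4] / [6];  Q = [1] / [2]
  Insert 5 (step 3): P = [4, 5] / [6];  Q = [1, 3] / [2]
  Insert 7 (step 4): P = [4, 5, 7] / [6];  Q = [1, 3, 4] / [2]
  Insert 3 (step 5): P = [3, 5, 7] / [4] / [6];  Q = [1, 3, 4] / [2] / [5]
  Insert 2 (step 6): P = [2, 5, 7] / [3] / [4] / [6];  Q = [1, 3, 4] / [2] / [5] / [6]
  Insert 1 (step 7): P = [1, 5, 7] / [2] / [3] / [4] / [6];  Q = [1, 3, 4] / [2] / [5] / [6] / [7]
Final shape: (3, 1, 1, 1, 1).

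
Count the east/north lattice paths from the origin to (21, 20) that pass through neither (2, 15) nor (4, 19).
Number of paths = 269123034006

Inclusion–exclusion. Total paths: C(41, 21) = 269128937220. Through P₁: C(17, 2)·C(24, 19) = 5780544. Through P₂: C(23, 4)·C(18, 17) = 159390. Since P₁ is strictly southwest of P₂, a monotone path through both must visit P₁ then P₂; paths through both = C(17, 2)·C(6, 2)·C(18, 17) = 36720. Avoid both = 269128937220 − 5780544 − 159390 + 36720 = 269123034006.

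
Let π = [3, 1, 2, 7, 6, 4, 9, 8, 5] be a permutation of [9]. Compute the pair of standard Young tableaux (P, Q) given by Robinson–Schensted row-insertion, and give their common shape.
P = [1, 2, 4, 5] / [3, 6, 8] / [7, 9];  Q = [1, 3, 4, 7] / [2, 5, 8] / [6, 9];  common shape = (4, 3, 2)

Row-insert the values π_1, π_2, … into P one at a time, bumping the leftmost entry strictly greater than the inserted value down to the next row. The recording tableau Q records, in position (i, j), the step at which that cell was added to P.
  Insert 3 (step 1): P = [3];  Q = [1]
  Insert 1 (step 2): P = [1] / [3];  Q = [1] / [2]
  Insert 2 (step 3): P = [1, 2] / [3];  Q = [1, 3] / [2]
  Insert 7 (step 4): P = [1, 2, 7] / [3];  Q = [1, 3, 4] / [2]
  Insert 6 (step 5): P = [1, 2, 6] / [3, 7];  Q = [1, 3, 4] / [2, 5]
  Insert 4 (step 6): P = [1, 2, 4] / [3, 6] / [7];  Q = [1, 3, 4] / [2, 5] / [6]
  Insert 9 (step 7): P = [1, 2, 4, 9] / [3, 6] / [7];  Q = [1, 3, 4, 7] / [2, 5] / [6]
  Insert 8 (step 8): P = [1, 2, 4, 8] / [3, 6, 9] / [7];  Q = [1, 3, 4, 7] / [2, 5, 8] / [6]
  Insert 5 (step 9): P = [1, 2, 4, 5] / [3, 6, 8] / [7, 9];  Q = [1, 3, 4, 7] / [2, 5, 8] / [6, 9]
Final shape: (4, 3, 2).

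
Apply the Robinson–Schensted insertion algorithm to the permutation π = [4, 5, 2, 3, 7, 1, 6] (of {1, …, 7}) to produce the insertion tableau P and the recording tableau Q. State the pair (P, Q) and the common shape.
P = [1, 3, 6] / [2, 5, 7] / [4];  Q = [1, 2, 5] / [3, 4, 7] / [6];  common shape = (3, 3, 1)

Row-insert the values π_1, π_2, … into P one at a time, bumping the leftmost entry strictly greater than the inserted value down to the next row. The recording tableau Q records, in position (i, j), the step at which that cell was added to P.
  Insert 4 (step 1): P = [4];  Q = [1]
  Insert 5 (step 2): P = [4, 5];  Q = [1, 2]
  Insert 2 (step 3): P = [2, 5] / [4];  Q = [1, 2] / [3]
  Insert 3 (step 4): P = [2, 3] / [4, 5];  Q = [1, 2] / [3, 4]
  Insert 7 (step 5): P = [2, 3, 7] / [4, 5];  Q = [1, 2, 5] / [3, 4]
  Insert 1 (step 6): P = [1, 3, 7] / [2, 5] / [4];  Q = [1, 2, 5] / [3, 4] / [6]
  Insert 6 (step 7): P = [1, 3, 6] / [2, 5, 7] / [4];  Q = [1, 2, 5] / [3, 4, 7] / [6]
Final shape: (3, 3, 1).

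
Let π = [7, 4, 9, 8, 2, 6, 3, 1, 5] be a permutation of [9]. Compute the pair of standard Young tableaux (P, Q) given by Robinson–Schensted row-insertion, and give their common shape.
P = [1, 3, 5] / [2, 6] / [4, 8] / [7] / [9];  Q = [1, 3, 9] / [2, 4] / [5, 6] / [7] / [8];  common shape = (3, 2, 2, 1, 1)

Row-insert the values π_1, π_2, … into P one at a time, bumping the leftmost entry strictly greater than the inserted value down to the next row. The recording tableau Q records, in position (i, j), the step at which that cell was added to P.
  Insert 7 (step 1): P = [7];  Q = [1]
  Insert 4 (step 2): P = [4] / [7];  Q = [1] / [2]
  Insert 9 (step 3): P = [4, 9] / [7];  Q = [1, 3] / [2]
  Insert 8 (step 4): P = [4, 8] / [7, 9];  Q = [1, 3] / [2, 4]
  Insert 2 (step 5): P = [2, 8] / [4, 9] / [7];  Q = [1, 3] / [2, 4] / [5]
  Insert 6 (step 6): P = [2, 6] / [4, 8] / [7, 9];  Q = [1, 3] / [2, 4] / [5, 6]
  Insert 3 (step 7): P = [2, 3] / [4, 6] / [7, 8] / [9];  Q = [1, 3] / [2, 4] / [5, 6] / [7]
  Insert 1 (step 8): P = [1, 3] / [2, 6] / [4, 8] / [7] / [9];  Q = [1, 3] / [2, 4] / [5, 6] / [7] / [8]
  Insert 5 (step 9): P = [1, 3, 5] / [2, 6] / [4, 8] / [7] / [9];  Q = [1, 3, 9] / [2, 4] / [5, 6] / [7] / [8]
Final shape: (3, 2, 2, 1, 1).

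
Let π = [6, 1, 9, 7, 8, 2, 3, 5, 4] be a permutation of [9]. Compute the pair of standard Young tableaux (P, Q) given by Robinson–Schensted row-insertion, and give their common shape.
P = [1, 2, 3, 4] / [5, 7, 8] / [6] / [9];  Q = [1, 3, 5, 8] / [2, 4, 7] / [6] / [9];  common shape = (4, 3, 1, 1)

Row-insert the values π_1, π_2, … into P one at a time, bumping the leftmost entry strictly greater than the inserted value down to the next row. The recording tableau Q records, in position (i, j), the step at which that cell was added to P.
  Insert 6 (step 1): P = [6];  Q = [1]
  Insert 1 (step 2): P = [1] / [6];  Q = [1] / [2]
  Insert 9 (step 3): P = [1, 9] / [6];  Q = [1, 3] / [2]
  Insert 7 (step 4): P = [1, 7] / [6, 9];  Q = [1, 3] / [2, 4]
  Insert 8 (step 5): P = [1, 7, 8] / [6, 9];  Q = [1, 3, 5] / [2, 4]
  Insert 2 (step 6): P = [1, 2, 8] / [6, 7] / [9];  Q = [1, 3, 5] / [2, 4] / [6]
  Insert 3 (step 7): P = [1, 2, 3] / [6, 7, 8] / [9];  Q = [1, 3, 5] / [2, 4, 7] / [6]
  Insert 5 (step 8): P = [1, 2, 3, 5] / [6, 7, 8] / [9];  Q = [1, 3, 5, 8] / [2, 4, 7] / [6]
  Insert 4 (step 9): P = [1, 2, 3, 4] / [5, 7, 8] / [6] / [9];  Q = [1, 3, 5, 8] / [2, 4, 7] / [6] / [9]
Final shape: (4, 3, 1, 1).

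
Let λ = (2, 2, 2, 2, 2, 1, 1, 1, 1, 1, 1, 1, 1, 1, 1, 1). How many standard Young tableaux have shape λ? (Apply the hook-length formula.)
# SYT of shape (2, 2, 2, 2, 2, 1, 1, 1, 1, 1, 1, 1, 1, 1, 1, 1) = 14364

Hook-length formula: f^λ = n! / Π hook(c), product over all cells c of the Young diagram. For λ = (2, 2, 2, 2, 2, 1, 1, 1, 1, 1, 1, 1, 1, 1, 1, 1), n = 21 boxes. Hook lengths by row (left-to-right, top-to-bottom): [17, 5]; [16, 4]; [15, 3]; [14, 2]; [13, 1]; [11]; [10]; [9]; [8]; [7]; [6]; [5]; [4]; [3]; [2]; [1]. Product of hooks = 3556874280960000. So f^λ = 21! / 3556874280960000 = 51090942171709440000 / 3556874280960000 = 14364.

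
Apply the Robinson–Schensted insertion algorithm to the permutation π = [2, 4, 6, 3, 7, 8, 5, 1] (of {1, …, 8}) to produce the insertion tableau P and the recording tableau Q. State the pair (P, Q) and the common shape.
P = [1, 3, 5, 7, 8] / [2, 6] / [4];  Q = [1, 2, 3, 5, 6] / [4, 7] / [8];  common shape = (5, 2, 1)

Row-insert the values π_1, π_2, … into P one at a time, bumping the leftmost entry strictly greater than the inserted value down to the next row. The recording tableau Q records, in position (i, j), the step at which that cell was added to P.
  Insert 2 (step 1): P = [2];  Q = [1]
  Insert 4 (step 2): P = [2, 4];  Q = [1, 2]
  Insert 6 (step 3): P = [2, 4, 6];  Q = [1, 2, 3]
  Insert 3 (step 4): P = [2, 3, 6] / [4];  Q = [1, 2, 3] / [4]
  Insert 7 (step 5): P = [2, 3, 6, 7] / [4];  Q = [1, 2, 3, 5] / [4]
  Insert 8 (step 6): P = [2, 3, 6, 7, 8] / [4];  Q = [1, 2, 3, 5, 6] / [4]
  Insert 5 (step 7): P = [2, 3, 5, 7, 8] / [4, 6];  Q = [1, 2, 3, 5, 6] / [4, 7]
  Insert 1 (step 8): P = [1, 3, 5, 7, 8] / [2, 6] / [4];  Q = [1, 2, 3, 5, 6] / [4, 7] / [8]
Final shape: (5, 2, 1).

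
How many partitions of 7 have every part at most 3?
p(7, parts ≤ 3) = 8

Partitions of 7 with all parts ≤ 3: 3+3+1, 3+2+2, 3+2+1+1, 3+1+1+1+1, 2+2+2+1, 2+2+1+1+1, 2+1+1+1+1+1, 1+1+1+1+1+1+1. Count = 8.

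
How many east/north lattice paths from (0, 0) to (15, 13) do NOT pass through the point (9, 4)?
Number of paths = 33863585

Total paths from (0, 0) to (15, 13): C(28, 15) = 37442160. Paths through (9, 4): (paths (0, 0) → (9, 4)) × (paths (9, 4) → (15, 13)) = C(13, 9) · C(15, 6) = 715 · 5005 = 3578575. Avoidance count = 37442160 − 3578575 = 33863585.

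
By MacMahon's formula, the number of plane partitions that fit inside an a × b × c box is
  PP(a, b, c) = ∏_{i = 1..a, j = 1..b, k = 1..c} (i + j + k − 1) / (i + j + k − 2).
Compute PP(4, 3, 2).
PP(4, 3, 2) = 490

Evaluate the triple product over i = 1..4, j = 1..3, k = 1..2. The factors are (2/1) · (3/2) · (3/2) · (4/3) · (4/3) · (5/4) · (3/2) · (4/3) · … (24 factors total). The numerators and denominators telescope so the product is an integer; carrying out the multiplication exactly gives PP(4, 3, 2) = 490.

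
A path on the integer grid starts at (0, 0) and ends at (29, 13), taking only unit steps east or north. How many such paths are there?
Number of paths = 25518731280

A monotone lattice path from (0, 0) to (29, 13) consists of 29 east steps and 13 north steps in some order, so it is determined by which 29 of the 42 steps are east. The count is C(42, 29) = 25518731280.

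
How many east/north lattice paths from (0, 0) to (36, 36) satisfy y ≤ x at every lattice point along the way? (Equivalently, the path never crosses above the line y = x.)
Number of paths = 11959798385860453492

By the reflection principle (André's argument), the number of monotone paths to (36, 36) with n ≤ m that never go above y = x is C(72, 36) − C(72, 37) = 442512540276836779204 − 430552741890976325712 = 11959798385860453492.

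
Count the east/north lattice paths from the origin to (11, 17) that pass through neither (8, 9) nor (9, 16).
Number of paths = 11917545

Inclusion–exclusion. Total paths: C(28, 11) = 21474180. Through P₁: C(17, 8)·C(11, 3) = 4011150. Through P₂: C(25, 9)·C(3, 2) = 6128925. Since P₁ is strictly southwest of P₂, a monotone path through both must visit P₁ then P₂; paths through both = C(17, 8)·C(8, 1)·C(3, 2) = 583440. Avoid both = 21474180 − 4011150 − 6128925 + 583440 = 11917545.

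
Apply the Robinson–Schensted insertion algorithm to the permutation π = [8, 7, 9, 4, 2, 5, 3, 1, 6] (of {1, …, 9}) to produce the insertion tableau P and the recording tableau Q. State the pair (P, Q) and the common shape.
P = [1, 3, 6] / [2, 5] / [4, 9] / [7] / [8];  Q = [1, 3, 9] / [2, 6] / [4, 7] / [5] / [8];  common shape = (3, 2, 2, 1, 1)

Row-insert the values π_1, π_2, … into P one at a time, bumping the leftmost entry strictly greater than the inserted value down to the next row. The recording tableau Q records, in position (i, j), the step at which that cell was added to P.
  Insert 8 (step 1): P = [8];  Q = [1]
  Insert 7 (step 2): P = [7] / [8];  Q = [1] / [2]
  Insert 9 (step 3): P = [7, 9] / [8];  Q = [1, 3] / [2]
  Insert 4 (step 4): P = [4, 9] / [7] / [8];  Q = [1, 3] / [2] / [4]
  Insert 2 (step 5): P = [2, 9] / [4] / [7] / [8];  Q = [1, 3] / [2] / [4] / [5]
  Insert 5 (step 6): P = [2, 5] / [4, 9] / [7] / [8];  Q = [1, 3] / [2, 6] / [4] / [5]
  Insert 3 (step 7): P = [2, 3] / [4, 5] / [7, 9] / [8];  Q = [1, 3] / [2, 6] / [4, 7] / [5]
  Insert 1 (step 8): P = [1, 3] / [2, 5] / [4, 9] / [7] / [8];  Q = [1, 3] / [2, 6] / [4, 7] / [5] / [8]
  Insert 6 (step 9): P = [1, 3, 6] / [2, 5] / [4, 9] / [7] / [8];  Q = [1, 3, 9] / [2, 6] / [4, 7] / [5] / [8]
Final shape: (3, 2, 2, 1, 1).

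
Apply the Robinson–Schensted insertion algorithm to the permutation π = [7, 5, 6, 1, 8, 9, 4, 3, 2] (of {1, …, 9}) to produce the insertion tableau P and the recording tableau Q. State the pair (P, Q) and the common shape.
P = [1, 2, 8, 9] / [3, 6] / [4] / [5] / [7];  Q = [1, 3, 5, 6] / [2, 7] / [4] / [8] / [9];  common shape = (4, 2, 1, 1, 1)

Row-insert the values π_1, π_2, … into P one at a time, bumping the leftmost entry strictly greater than the inserted value down to the next row. The recording tableau Q records, in position (i, j), the step at which that cell was added to P.
  Insert 7 (step 1): P = [7];  Q = [1]
  Insert 5 (step 2): P = [5] / [7];  Q = [1] / [2]
  Insert 6 (step 3): P = [5, 6] / [7];  Q = [1, 3] / [2]
  Insert 1 (step 4): P = [1, 6] / [5] / [7];  Q = [1, 3] / [2] / [4]
  Insert 8 (step 5): P = [1, 6, 8] / [5] / [7];  Q = [1, 3, 5] / [2] / [4]
  Insert 9 (step 6): P = [1, 6, 8, 9] / [5] / [7];  Q = [1, 3, 5, 6] / [2] / [4]
  Insert 4 (step 7): P = [1, 4, 8, 9] / [5, 6] / [7];  Q = [1, 3, 5, 6] / [2, 7] / [4]
  Insert 3 (step 8): P = [1, 3, 8, 9] / [4, 6] / [5] / [7];  Q = [1, 3, 5, 6] / [2, 7] / [4] / [8]
  Insert 2 (step 9): P = [1, 2, 8, 9] / [3, 6] / [4] / [5] / [7];  Q = [1, 3, 5, 6] / [2, 7] / [4] / [8] / [9]
Final shape: (4, 2, 1, 1, 1).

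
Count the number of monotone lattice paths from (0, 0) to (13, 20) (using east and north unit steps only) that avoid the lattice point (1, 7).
Number of paths = 531564040

Total paths from (0, 0) to (13, 20): C(33, 13) = 573166440. Paths through (1, 7): (paths (0, 0) → (1, 7)) × (paths (1, 7) → (13, 20)) = C(8, 1) · C(25, 12) = 8 · 5200300 = 41602400. Avoidance count = 573166440 − 41602400 = 531564040.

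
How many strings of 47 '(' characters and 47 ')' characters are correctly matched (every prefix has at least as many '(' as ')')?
C_47 = 33868773757191046886429490

These balanced parentheses are counted by the Catalan number C_n = (1/(n + 1)) · C(2n, n). For n = 47: C_47 = (1/48) · C(94, 47) = 1625701140345170250548615520/48 = 33868773757191046886429490.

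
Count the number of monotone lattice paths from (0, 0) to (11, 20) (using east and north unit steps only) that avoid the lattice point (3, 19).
Number of paths = 84658455

Total paths from (0, 0) to (11, 20): C(31, 11) = 84672315. Paths through (3, 19): (paths (0, 0) → (3, 19)) × (paths (3, 19) → (11, 20)) = C(22, 3) · C(9, 8) = 1540 · 9 = 13860. Avoidance count = 84672315 − 13860 = 84658455.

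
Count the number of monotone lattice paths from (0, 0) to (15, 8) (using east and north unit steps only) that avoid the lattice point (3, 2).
Number of paths = 304674

Total paths from (0, 0) to (15, 8): C(23, 15) = 490314. Paths through (3, 2): (paths (0, 0) → (3, 2)) × (paths (3, 2) → (15, 8)) = C(5, 3) · C(18, 12) = 10 · 18564 = 185640. Avoidance count = 490314 − 185640 = 304674.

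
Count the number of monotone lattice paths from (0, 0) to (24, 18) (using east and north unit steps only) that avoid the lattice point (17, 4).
Number of paths = 353001185250

Total paths from (0, 0) to (24, 18): C(42, 24) = 353697121050. Paths through (17, 4): (paths (0, 0) → (17, 4)) × (paths (17, 4) → (24, 18)) = C(21, 17) · C(21, 7) = 5985 · 116280 = 695935800. Avoidance count = 353697121050 − 695935800 = 353001185250.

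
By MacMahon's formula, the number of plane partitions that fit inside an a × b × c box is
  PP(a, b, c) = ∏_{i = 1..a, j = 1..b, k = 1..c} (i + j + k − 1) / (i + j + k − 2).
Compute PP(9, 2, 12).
PP(9, 2, 12) = 14620666060

Evaluate the triple product over i = 1..9, j = 1..2, k = 1..12. The factors are (2/1) · (3/2) · (4/3) · (5/4) · (6/5) · (7/6) · (8/7) · (9/8) · … (216 factors total). The numerators and denominators telescope so the product is an integer; carrying out the multiplication exactly gives PP(9, 2, 12) = 14620666060.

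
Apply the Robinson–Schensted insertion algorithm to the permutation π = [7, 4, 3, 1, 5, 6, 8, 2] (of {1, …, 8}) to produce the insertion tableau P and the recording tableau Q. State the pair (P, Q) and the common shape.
P = [1, 2, 6, 8] / [3, 5] / [4] / [7];  Q = [1, 5, 6, 7] / [2, 8] / [3] / [4];  common shape = (4, 2, 1, 1)

Row-insert the values π_1, π_2, … into P one at a time, bumping the leftmost entry strictly greater than the inserted value down to the next row. The recording tableau Q records, in position (i, j), the step at which that cell was added to P.
  Insert 7 (step 1): P = [7];  Q = [1]
  Insert 4 (step 2): P = [4] / [7];  Q = [1] / [2]
  Insert 3 (step 3): P = [3] / [4] / [7];  Q = [1] / [2] / [3]
  Insert 1 (step 4): P = [1] / [3] / [4] / [7];  Q = [1] / [2] / [3] / [4]
  Insert 5 (step 5): P = [1, 5] / [3] / [4] / [7];  Q = [1, 5] / [2] / [3] / [4]
  Insert 6 (step 6): P = [1, 5, 6] / [3] / [4] / [7];  Q = [1, 5, 6] / [2] / [3] / [4]
  Insert 8 (step 7): P = [1, 5, 6, 8] / [3] / [4] / [7];  Q = [1, 5, 6, 7] / [2] / [3] / [4]
  Insert 2 (step 8): P = [1, 2, 6, 8] / [3, 5] / [4] / [7];  Q = [1, 5, 6, 7] / [2, 8] / [3] / [4]
Final shape: (4, 2, 1, 1).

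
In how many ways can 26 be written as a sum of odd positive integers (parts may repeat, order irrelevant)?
p_odd(26) = 165

Enumerate partitions using only odd parts via the recurrence o(n, m) = o(n, m−2) + o(n−m, m) over odd m, starting from the largest odd part ≤ n. This gives p_odd(26) = 165. (Euler's theorem: equals the count of distinct-part partitions.)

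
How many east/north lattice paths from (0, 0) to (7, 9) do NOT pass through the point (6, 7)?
Number of paths = 6292

Total paths from (0, 0) to (7, 9): C(16, 7) = 11440. Paths through (6, 7): (paths (0, 0) → (6, 7)) × (paths (6, 7) → (7, 9)) = C(13, 6) · C(3, 1) = 1716 · 3 = 5148. Avoidance count = 11440 − 5148 = 6292.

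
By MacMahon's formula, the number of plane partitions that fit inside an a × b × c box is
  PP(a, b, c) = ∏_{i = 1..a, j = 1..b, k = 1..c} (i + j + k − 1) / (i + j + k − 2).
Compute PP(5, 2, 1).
PP(5, 2, 1) = 21

Evaluate the triple product over i = 1..5, j = 1..2, k = 1..1. The factors are (2/1) · (3/2) · (3/2) · (4/3) · (4/3) · (5/4) · (5/4) · (6/5) · … (10 factors total). The numerators and denominators telescope so the product is an integer; carrying out the multiplication exactly gives PP(5, 2, 1) = 21.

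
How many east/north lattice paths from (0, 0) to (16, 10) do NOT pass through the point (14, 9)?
Number of paths = 2860165

Total paths from (0, 0) to (16, 10): C(26, 16) = 5311735. Paths through (14, 9): (paths (0, 0) → (14, 9)) × (paths (14, 9) → (16, 10)) = C(23, 14) · C(3, 2) = 817190 · 3 = 2451570. Avoidance count = 5311735 − 2451570 = 2860165.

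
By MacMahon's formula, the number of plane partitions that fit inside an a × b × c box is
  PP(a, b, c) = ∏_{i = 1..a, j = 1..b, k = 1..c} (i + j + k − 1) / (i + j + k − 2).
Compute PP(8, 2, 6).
PP(8, 2, 6) = 2147145

Evaluate the triple product over i = 1..8, j = 1..2, k = 1..6. The factors are (2/1) · (3/2) · (4/3) · (5/4) · (6/5) · (7/6) · (3/2) · (4/3) · … (96 factors total). The numerators and denominators telescope so the product is an integer; carrying out the multiplication exactly gives PP(8, 2, 6) = 2147145.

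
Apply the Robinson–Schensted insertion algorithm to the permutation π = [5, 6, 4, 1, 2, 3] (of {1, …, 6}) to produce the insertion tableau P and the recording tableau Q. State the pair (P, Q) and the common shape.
P = [1, 2, 3] / [4, 6] / [5];  Q = [1, 2, 6] / [3, 5] / [4];  common shape = (3, 2, 1)

Row-insert the values π_1, π_2, … into P one at a time, bumping the leftmost entry strictly greater than the inserted value down to the next row. The recording tableau Q records, in position (i, j), the step at which that cell was added to P.
  Insert 5 (step 1): P = [5];  Q = [1]
  Insert 6 (step 2): P = [5, 6];  Q = [1, 2]
  Insert 4 (step 3): P = [4, 6] / [5];  Q = [1, 2] / [3]
  Insert 1 (step 4): P = [1, 6] / [4] / [5];  Q = [1, 2] / [3] / [4]
  Insert 2 (step 5): P = [1, 2] / [4, 6] / [5];  Q = [1, 2] / [3, 5] / [4]
  Insert 3 (step 6): P = [1, 2, 3] / [4, 6] / [5];  Q = [1, 2, 6] / [3, 5] / [4]
Final shape: (3, 2, 1).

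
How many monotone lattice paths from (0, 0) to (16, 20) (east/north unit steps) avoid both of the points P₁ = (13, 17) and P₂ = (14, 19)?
Number of paths = 3534086160

Inclusion–exclusion. Total paths: C(36, 16) = 7307872110. Through P₁: C(30, 13)·C(6, 3) = 2395197000. Through P₂: C(33, 14)·C(3, 2) = 2456427600. Since P₁ is strictly southwest of P₂, a monotone path through both must visit P₁ then P₂; paths through both = C(30, 13)·C(3, 1)·C(3, 2) = 1077838650. Avoid both = 7307872110 − 2395197000 − 2456427600 + 1077838650 = 3534086160.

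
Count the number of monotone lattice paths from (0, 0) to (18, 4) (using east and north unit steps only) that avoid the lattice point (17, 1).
Number of paths = 7243

Total paths from (0, 0) to (18, 4): C(22, 18) = 7315. Paths through (17, 1): (paths (0, 0) → (17, 1)) × (paths (17, 1) → (18, 4)) = C(18, 17) · C(4, 1) = 18 · 4 = 72. Avoidance count = 7315 − 72 = 7243.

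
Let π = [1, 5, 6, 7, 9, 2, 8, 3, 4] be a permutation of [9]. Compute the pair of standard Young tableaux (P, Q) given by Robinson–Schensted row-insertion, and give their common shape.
P = [1, 2, 3, 4, 8] / [5, 6, 7] / [9];  Q = [1, 2, 3, 4, 5] / [6, 7, 9] / [8];  common shape = (5, 3, 1)

Row-insert the values π_1, π_2, … into P one at a time, bumping the leftmost entry strictly greater than the inserted value down to the next row. The recording tableau Q records, in position (i, j), the step at which that cell was added to P.
  Insert 1 (step 1): P = [1];  Q = [1]
  Insert 5 (step 2): P = [1, 5];  Q = [1, 2]
  Insert 6 (step 3): P = [1, 5, 6];  Q = [1, 2, 3]
  Insert 7 (step 4): P = [1, 5, 6, 7];  Q = [1, 2, 3, 4]
  Insert 9 (step 5): P = [1, 5, 6, 7, 9];  Q = [1, 2, 3, 4, 5]
  Insert 2 (step 6): P = [1, 2, 6, 7, 9] / [5];  Q = [1, 2, 3, 4, 5] / [6]
  Insert 8 (step 7): P = [1, 2, 6, 7, 8] / [5, 9];  Q = [1, 2, 3, 4, 5] / [6, 7]
  Insert 3 (step 8): P = [1, 2, 3, 7, 8] / [5, 6] / [9];  Q = [1, 2, 3, 4, 5] / [6, 7] / [8]
  Insert 4 (step 9): P = [1, 2, 3, 4, 8] / [5, 6, 7] / [9];  Q = [1, 2, 3, 4, 5] / [6, 7, 9] / [8]
Final shape: (5, 3, 1).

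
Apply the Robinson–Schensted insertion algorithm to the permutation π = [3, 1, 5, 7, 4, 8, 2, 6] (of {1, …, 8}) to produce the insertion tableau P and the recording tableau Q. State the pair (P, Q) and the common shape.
P = [1, 2, 6, 8] / [3, 4, 7] / [5];  Q = [1, 3, 4, 6] / [2, 5, 8] / [7];  common shape = (4, 3, 1)

Row-insert the values π_1, π_2, … into P one at a time, bumping the leftmost entry strictly greater than the inserted value down to the next row. The recording tableau Q records, in position (i, j), the step at which that cell was added to P.
  Insert 3 (step 1): P = [3];  Q = [1]
  Insert 1 (step 2): P = [1] / [3];  Q = [1] / [2]
  Insert 5 (step 3): P = [1, 5] / [3];  Q = [1, 3] / [2]
  Insert 7 (step 4): P = [1, 5, 7] / [3];  Q = [1, 3, 4] / [2]
  Insert 4 (step 5): P = [1, 4, 7] / [3, 5];  Q = [1, 3, 4] / [2, 5]
  Insert 8 (step 6): P = [1, 4, 7, 8] / [3, 5];  Q = [1, 3, 4, 6] / [2, 5]
  Insert 2 (step 7): P = [1, 2, 7, 8] / [3, 4] / [5];  Q = [1, 3, 4, 6] / [2, 5] / [7]
  Insert 6 (step 8): P = [1, 2, 6, 8] / [3, 4, 7] / [5];  Q = [1, 3, 4, 6] / [2, 5, 8] / [7]
Final shape: (4, 3, 1).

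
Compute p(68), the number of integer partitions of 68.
p(68) = 3087735

Compute p(n) via the recurrence p(n, m) = p(n, m−1) + p(n−m, m), where p(n, m) counts partitions of n with all parts ≤ m and p(n) = p(n, n). The base cases are p(0, m) = 1 and p(n, 0) = 0 for n > 0. Filling the table yields p(68) = 3087735. (Euler's pentagonal recurrence is an alternative.)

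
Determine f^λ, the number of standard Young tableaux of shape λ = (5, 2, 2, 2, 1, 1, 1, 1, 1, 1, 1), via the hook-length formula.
# SYT of shape (5, 2, 2, 2, 1, 1, 1, 1, 1, 1, 1) = 339456

Hook-length formula: f^λ = n! / Π hook(c), product over all cells c of the Young diagram. For λ = (5, 2, 2, 2, 1, 1, 1, 1, 1, 1, 1), n = 18 boxes. Hook lengths by row (left-to-right, top-to-bottom): [15, 7, 3, 2, 1]; [11, 3]; [10, 2]; [9, 1]; [7]; [6]; [5]; [4]; [3]; [2]; [1]. Product of hooks = 18860688000. So f^λ = 18! / 18860688000 = 6402373705728000 / 18860688000 = 339456.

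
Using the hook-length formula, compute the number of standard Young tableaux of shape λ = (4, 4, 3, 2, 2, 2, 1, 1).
# SYT of shape (4, 4, 3, 2, 2, 2, 1, 1) = 14284998

Hook-length formula: f^λ = n! / Π hook(c), product over all cells c of the Young diagram. For λ = (4, 4, 3, 2, 2, 2, 1, 1), n = 19 boxes. Hook lengths by row (left-to-right, top-to-bottom): [11, 8, 4, 2]; [10, 7, 3, 1]; [8, 5, 1]; [6, 3]; [5, 2]; [4, 1]; [2]; [1]. Product of hooks = 8515584000. So f^λ = 19! / 8515584000 = 121645100408832000 / 8515584000 = 14284998.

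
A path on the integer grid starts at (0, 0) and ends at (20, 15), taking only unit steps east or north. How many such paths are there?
Number of paths = 3247943160

A monotone lattice path from (0, 0) to (20, 15) consists of 20 east steps and 15 north steps in some order, so it is determined by which 20 of the 35 steps are east. The count is C(35, 20) = 3247943160.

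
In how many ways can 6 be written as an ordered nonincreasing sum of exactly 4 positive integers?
p(6, 4 parts) = 2

Partitions of n into exactly k parts ↔ partitions of n − k into at most k parts (subtract 1 from each part). For n = 6, k = 4, the partitions are: 3+1+1+1, 2+2+1+1. Count = 2.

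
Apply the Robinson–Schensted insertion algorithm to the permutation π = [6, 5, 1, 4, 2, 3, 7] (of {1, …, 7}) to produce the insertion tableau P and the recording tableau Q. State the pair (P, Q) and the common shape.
P = [1, 2, 3, 7] / [4] / [5] / [6];  Q = [1, 4, 6, 7] / [2] / [3] / [5];  common shape = (4, 1, 1, 1)

Row-insert the values π_1, π_2, … into P one at a time, bumping the leftmost entry strictly greater than the inserted value down to the next row. The recording tableau Q records, in position (i, j), the step at which that cell was added to P.
  Insert 6 (step 1): P = [6];  Q = [1]
  Insert 5 (step 2): P = [5] / [6];  Q = [1] / [2]
  Insert 1 (step 3): P = [1] / [5] / [6];  Q = [1] / [2] / [3]
  Insert 4 (step 4): P = [1, 4] / [5] / [6];  Q = [1, 4] / [2] / [3]
  Insert 2 (step 5): P = [1, 2] / [4] / [5] / [6];  Q = [1, 4] / [2] / [3] / [5]
  Insert 3 (step 6): P = [1, 2, 3] / [4] / [5] / [6];  Q = [1, 4, 6] / [2] / [3] / [5]
  Insert 7 (step 7): P = [1, 2, 3, 7] / [4] / [5] / [6];  Q = [1, 4, 6, 7] / [2] / [3] / [5]
Final shape: (4, 1, 1, 1).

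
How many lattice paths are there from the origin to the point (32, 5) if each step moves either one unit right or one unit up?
Number of paths = 435897

A monotone lattice path from (0, 0) to (32, 5) consists of 32 east steps and 5 north steps in some order, so it is determined by which 32 of the 37 steps are east. The count is C(37, 32) = 435897.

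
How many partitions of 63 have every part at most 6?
p(63, parts ≤ 6) = 24473

Use the recurrence p(n, m) = p(n, m−1) + p(n−m, m): either the largest part is < m (count p(n, m−1)) or the largest part is exactly m (remove one copy of m, count p(n−m, m)). With p(0, ·) = 1 this gives p(63, parts ≤ 6) = 24473. (By conjugating Young diagrams, this also counts partitions of 63 into at most 6 parts.)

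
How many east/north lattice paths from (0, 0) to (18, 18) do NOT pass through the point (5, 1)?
Number of paths = 8356576200

Total paths from (0, 0) to (18, 18): C(36, 18) = 9075135300. Paths through (5, 1): (paths (0, 0) → (5, 1)) × (paths (5, 1) → (18, 18)) = C(6, 5) · C(30, 13) = 6 · 119759850 = 718559100. Avoidance count = 9075135300 − 718559100 = 8356576200.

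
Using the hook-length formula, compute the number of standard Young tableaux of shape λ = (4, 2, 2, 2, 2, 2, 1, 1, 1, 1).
# SYT of shape (4, 2, 2, 2, 2, 2, 1, 1, 1, 1) = 353430

Hook-length formula: f^λ = n! / Π hook(c), product over all cells c of the Young diagram. For λ = (4, 2, 2, 2, 2, 2, 1, 1, 1, 1), n = 18 boxes. Hook lengths by row (left-to-right, top-to-bottom): [13, 8, 2, 1]; [10, 5]; [9, 4]; [8, 3]; [7, 2]; [6, 1]; [4]; [3]; [2]; [1]. Product of hooks = 18114969600. So f^λ = 18! / 18114969600 = 6402373705728000 / 18114969600 = 353430.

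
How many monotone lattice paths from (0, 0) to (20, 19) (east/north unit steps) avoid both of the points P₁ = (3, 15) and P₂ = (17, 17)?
Number of paths = 45583297650

Inclusion–exclusion. Total paths: C(39, 20) = 68923264410. Through P₁: C(18, 3)·C(21, 17) = 4883760. Through P₂: C(34, 17)·C(5, 3) = 23336062200. Since P₁ is strictly southwest of P₂, a monotone path through both must visit P₁ then P₂; paths through both = C(18, 3)·C(16, 14)·C(5, 3) = 979200. Avoid both = 68923264410 − 4883760 − 23336062200 + 979200 = 45583297650.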